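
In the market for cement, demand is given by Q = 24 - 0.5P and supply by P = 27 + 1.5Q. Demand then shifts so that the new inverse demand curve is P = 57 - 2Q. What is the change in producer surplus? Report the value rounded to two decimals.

Rewriting demand in inverse form: P = 48 - 2Q.
Initial equilibrium: Q_0 = 6, P_0 = 36; CS_0 = (1/2)(6)(12) = 36, PS_0 = (1/2)(6)(9) = 27.
New equilibrium: 57 - 2Q = 27 + 1.5Q gives Q_1 = 8.5714, P_1 = 39.8571; CS_1 = 73.4694, PS_1 = 55.102.
Change in producer surplus = 55.102 - 27 = 28.102.

28.10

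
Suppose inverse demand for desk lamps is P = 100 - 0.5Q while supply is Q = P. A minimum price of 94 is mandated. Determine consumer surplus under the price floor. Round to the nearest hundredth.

36.00

Rewriting supply in inverse form: P = Q.
Free-market equilibrium: 100 - 0.5Q = Q gives Q* = 66.6667, P* = 66.6667.
At P = 94, buyers demand (100 - 94)/0.5 = 12 while sellers would supply more, so the quantity traded is 12 at price 94.
CS is the triangle under demand above 94: (1/2)(12)(100 - 94) = 36.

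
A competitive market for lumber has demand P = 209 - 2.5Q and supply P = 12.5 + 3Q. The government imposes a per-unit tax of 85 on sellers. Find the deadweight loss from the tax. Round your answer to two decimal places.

656.82

Without the tax, 209 - 2.5Q = 12.5 + 3Q so Q* = 35.7273 and P* = 119.6818.
With the tax, sellers need 85 more per unit: 209 - 2.5Q = 12.5 + 3Q + 85, so Q_t = 20.2727. Buyers pay P_b = 158.3182; sellers receive P_s = P_b - 85 = 73.3182.
The welfare triangle lost has base Q* - Q_t = 15.4545 and height t = 85, so DWL = (1/2)(15.4545)(85) = 656.8182.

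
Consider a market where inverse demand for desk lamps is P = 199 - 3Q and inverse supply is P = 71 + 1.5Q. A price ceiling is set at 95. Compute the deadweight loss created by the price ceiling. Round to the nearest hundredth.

Without the control, 199 - 3Q = 71 + 1.5Q so Q* = 28.4444 and P* = 113.6667.
At the ceiling price 95, quantity supplied is (95 - 71)/1.5 = 16; supply is the short side, so Q = 16 trades at P = 95.
The lost-trades triangle has base Q* - 16 = 12.4444 and height equal to the gap between the curves at Q = 16, which is 151 - 95 = 56. DWL = (1/2)(12.4444)(56) = 348.4444.

348.44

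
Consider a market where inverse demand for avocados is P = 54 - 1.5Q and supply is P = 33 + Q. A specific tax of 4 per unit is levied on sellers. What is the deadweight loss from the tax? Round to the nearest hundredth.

3.20

Pre-tax equilibrium: 54 - 1.5Q = 33 + Q gives Q* = 8.4, P* = 41.4.
A tax on sellers shifts supply up by 4: 54 - 1.5Q = 33 + Q + 4, so Q_t = 6.8. Buyers pay P_b = 43.8; sellers receive P_s = P_b - 4 = 39.8.
Deadweight loss is the triangle between the curves from Q_t to Q*: (1/2)(8.4 - 6.8)(4) = 3.2.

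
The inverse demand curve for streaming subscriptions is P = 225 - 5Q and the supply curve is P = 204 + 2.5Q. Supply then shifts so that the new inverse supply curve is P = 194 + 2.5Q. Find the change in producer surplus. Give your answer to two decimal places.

Initial equilibrium: Q_0 = 2.8, P_0 = 211; CS_0 = (1/2)(2.8)(14) = 19.6, PS_0 = (1/2)(2.8)(7) = 9.8.
New equilibrium: 225 - 5Q = 194 + 2.5Q gives Q_1 = 4.1333, P_1 = 204.3333; CS_1 = 42.7111, PS_1 = 21.3556.
Change in producer surplus = 21.3556 - 9.8 = 11.5556.

11.56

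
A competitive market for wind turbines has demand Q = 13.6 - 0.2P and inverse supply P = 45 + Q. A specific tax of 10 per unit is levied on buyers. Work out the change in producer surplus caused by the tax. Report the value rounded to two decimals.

-5.00

Rewriting demand in inverse form: P = 68 - 5Q.
Without the tax, 68 - 5Q = 45 + Q so Q* = 3.8333 and P* = 48.8333.
A tax on buyers shifts demand down by 10: (68 - 10) - 5Q = 45 + Q, so Q_t = 2.1667. Buyers pay P_b = 57.1667; sellers receive P_s = P_b - 10 = 47.1667.
PS falls from (1/2)(3.8333)(3.8333) = 7.3472 to (1/2)(2.1667)(2.1667) = 2.3472, a change of -5.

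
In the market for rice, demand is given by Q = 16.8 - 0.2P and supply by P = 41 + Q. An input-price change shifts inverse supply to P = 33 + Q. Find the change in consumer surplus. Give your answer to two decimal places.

52.22

Rewriting demand in inverse form: P = 84 - 5Q.
Initial equilibrium: Q_0 = 7.1667, P_0 = 48.1667; CS_0 = (1/2)(7.1667)(35.8333) = 128.4028, PS_0 = (1/2)(7.1667)(7.1667) = 25.6806.
New equilibrium: 84 - 5Q = 33 + Q gives Q_1 = 8.5, P_1 = 41.5; CS_1 = 180.625, PS_1 = 36.125.
Change in consumer surplus = 180.625 - 128.4028 = 52.2222.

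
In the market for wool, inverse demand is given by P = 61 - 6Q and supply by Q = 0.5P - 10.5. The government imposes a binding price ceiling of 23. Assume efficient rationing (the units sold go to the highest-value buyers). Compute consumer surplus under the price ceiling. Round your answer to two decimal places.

35.00

Rewriting supply in inverse form: P = 21 + 2Q.
Without the control, 61 - 6Q = 21 + 2Q so Q* = 5 and P* = 31.
At the ceiling price 23, quantity supplied is (23 - 21)/2 = 1; supply is the short side, so Q = 1 trades at P = 23.
The demand price at Q = 1 is 55. CS is the trapezoid between demand and 23 over [0, 1]: (1/2)[(61 - 23) + (55 - 23)](1) = 35.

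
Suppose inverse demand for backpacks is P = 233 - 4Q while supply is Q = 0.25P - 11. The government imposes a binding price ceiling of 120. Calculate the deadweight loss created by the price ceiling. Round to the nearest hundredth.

Rewriting supply in inverse form: P = 44 + 4Q.
Without the control, 233 - 4Q = 44 + 4Q so Q* = 23.625 and P* = 138.5.
At P = 120, sellers supply (120 - 44)/4 = 19 while buyers want more, so the quantity traded is 19 at price 120.
The lost-trades triangle has base Q* - 19 = 4.625 and height equal to the gap between the curves at Q = 19, which is 157 - 120 = 37. DWL = (1/2)(4.625)(37) = 85.5625.

85.56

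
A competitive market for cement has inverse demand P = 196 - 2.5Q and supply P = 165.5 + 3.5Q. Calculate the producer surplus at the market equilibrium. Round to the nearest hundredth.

Equilibrium: 196 - 2.5Q = 165.5 + 3.5Q, so Q* = 5.0833 and P* = 183.2917.
PS is the area between P* and the supply curve from 0 to Q*: (1/2)(5.0833)(17.7917) = 45.2205.

45.22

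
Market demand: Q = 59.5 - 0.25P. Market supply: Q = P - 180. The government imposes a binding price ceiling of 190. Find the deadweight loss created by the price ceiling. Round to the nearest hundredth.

Rewriting demand in inverse form: P = 238 - 4Q.
Rewriting supply in inverse form: P = 180 + Q.
Without the control, 238 - 4Q = 180 + Q so Q* = 11.6 and P* = 191.6.
At the ceiling price 190, quantity supplied is (190 - 180)/1 = 10; supply is the short side, so Q = 10 trades at P = 190.
The lost-trades triangle has base Q* - 10 = 1.6 and height equal to the gap between the curves at Q = 10, which is 198 - 190 = 8. DWL = (1/2)(1.6)(8) = 6.4.

6.40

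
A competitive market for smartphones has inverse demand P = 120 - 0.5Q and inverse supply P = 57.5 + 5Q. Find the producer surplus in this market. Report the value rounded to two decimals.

322.83

Set 120 - 0.5Q = 57.5 + 5Q, which gives 62.5 = 5.5Q, so Q* = 11.3636 and P* = 120 - 0.5(11.3636) = 114.3182.
The supply curve's price intercept is 57.5, so PS = (1/2)(Q*)(P* - 57.5) = (1/2)(11.3636)(56.8182) = 322.8306.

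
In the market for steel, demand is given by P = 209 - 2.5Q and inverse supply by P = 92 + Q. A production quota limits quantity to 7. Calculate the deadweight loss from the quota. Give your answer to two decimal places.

1222.32

Without the quota, 209 - 2.5Q = 92 + Q gives Q* = 33.4286.
At Q = 7 the demand price is 209 - 2.5(7) = 191.5 and the supply price is 92 + (7) = 99.
DWL = (1/2)(gap between curves at 7) x (Q* - 7) = (1/2)(92.5)(26.4286) = 1222.3214.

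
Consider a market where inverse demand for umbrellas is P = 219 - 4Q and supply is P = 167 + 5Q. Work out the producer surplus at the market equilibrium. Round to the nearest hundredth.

83.46

Setting demand equal to supply, 52 = 9Q, so Q* = 5.7778 and P* = 195.8889.
PS is the area between P* and the supply curve from 0 to Q*: (1/2)(5.7778)(28.8889) = 83.4568.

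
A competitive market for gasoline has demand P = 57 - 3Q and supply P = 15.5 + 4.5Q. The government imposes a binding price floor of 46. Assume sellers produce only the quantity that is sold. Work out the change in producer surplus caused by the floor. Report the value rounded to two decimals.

Free-market equilibrium: 57 - 3Q = 15.5 + 4.5Q gives Q* = 5.5333, P* = 40.4.
At the floor price 46, quantity demanded is (57 - 46)/3 = 3.6667; demand is the short side, so Q = 3.6667 trades at P = 46.
PS goes from (1/2)(5.5333)(24.9) = 68.89 to 81.5833 (computed as (46 - 15.5)(3.6667) - (1/2)(4.5)(3.6667)^2), a change of 12.6933.

12.69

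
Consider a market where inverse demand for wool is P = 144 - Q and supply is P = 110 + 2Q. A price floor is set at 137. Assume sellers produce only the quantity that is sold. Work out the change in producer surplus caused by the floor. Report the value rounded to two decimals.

11.56

Without the control, 144 - Q = 110 + 2Q so Q* = 11.3333 and P* = 132.6667.
At the floor price 137, quantity demanded is (144 - 137)/1 = 7; demand is the short side, so Q = 7 trades at P = 137.
PS goes from (1/2)(11.3333)(22.6667) = 128.4444 to 140 (computed as (137 - 110)(7) - (1/2)(2)(7)^2), a change of 11.5556.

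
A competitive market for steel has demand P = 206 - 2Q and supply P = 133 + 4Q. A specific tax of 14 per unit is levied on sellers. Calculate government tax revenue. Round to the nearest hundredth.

Pre-tax equilibrium: 206 - 2Q = 133 + 4Q gives Q* = 12.1667, P* = 181.6667.
With the tax, sellers need 14 more per unit: 206 - 2Q = 133 + 4Q + 14, so Q_t = 9.8333. Buyers pay P_b = 186.3333; sellers receive P_s = P_b - 14 = 172.3333.
Revenue is the tax times quantity traded: 14 x 9.8333 = 137.6667.

137.67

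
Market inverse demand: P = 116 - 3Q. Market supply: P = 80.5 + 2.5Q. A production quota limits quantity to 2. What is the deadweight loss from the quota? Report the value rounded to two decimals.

54.57

Unrestricted equilibrium: Q* = (116 - 80.5)/(3 + 2.5) = 6.4545.
At Q = 2 the demand price is 116 - 3(2) = 110 and the supply price is 80.5 + 2.5(2) = 85.5.
Deadweight loss is the triangle between the curves from 2 to 6.4545: (1/2)(110 - 85.5)(6.4545 - 2) = 54.5682.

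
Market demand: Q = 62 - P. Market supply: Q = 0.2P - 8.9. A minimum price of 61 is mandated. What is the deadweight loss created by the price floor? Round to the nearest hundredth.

Rewriting demand in inverse form: P = 62 - Q.
Rewriting supply in inverse form: P = 44.5 + 5Q.
Without the control, 62 - Q = 44.5 + 5Q so Q* = 2.9167 and P* = 59.0833.
At the floor price 61, quantity demanded is (62 - 61)/1 = 1; demand is the short side, so Q = 1 trades at P = 61.
The lost-trades triangle has base Q* - 1 = 1.9167 and height equal to the gap between the curves at Q = 1, which is 61 - 49.5 = 11.5. DWL = (1/2)(1.9167)(11.5) = 11.0208.

11.02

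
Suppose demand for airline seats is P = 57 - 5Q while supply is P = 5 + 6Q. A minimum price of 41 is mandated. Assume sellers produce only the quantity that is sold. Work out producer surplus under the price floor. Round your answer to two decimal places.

Free-market equilibrium: 57 - 5Q = 5 + 6Q gives Q* = 4.7273, P* = 33.3636.
At the floor price 41, quantity demanded is (57 - 41)/5 = 3.2; demand is the short side, so Q = 3.2 trades at P = 41.
The supply price at Q = 3.2 is 24.2. PS is the trapezoid between 41 and supply over [0, 3.2]: (1/2)[(41 - 5) + (41 - 24.2)](3.2) = 84.48.

84.48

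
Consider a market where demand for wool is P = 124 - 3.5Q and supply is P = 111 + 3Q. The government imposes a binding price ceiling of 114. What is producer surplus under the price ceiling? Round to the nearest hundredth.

1.50

Free-market equilibrium: 124 - 3.5Q = 111 + 3Q gives Q* = 2, P* = 117.
At P = 114, sellers supply (114 - 111)/3 = 1 while buyers want more, so the quantity traded is 1 at price 114.
PS is the triangle above supply below 114: (1/2)(1)(114 - 111) = 1.5.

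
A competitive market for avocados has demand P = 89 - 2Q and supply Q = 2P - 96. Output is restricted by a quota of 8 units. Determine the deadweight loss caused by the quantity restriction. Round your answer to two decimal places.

88.20

Rewriting supply in inverse form: P = 48 + 0.5Q.
Unrestricted equilibrium: Q* = (89 - 48)/(2 + 0.5) = 16.4.
At Q = 8 the demand price is 89 - 2(8) = 73 and the supply price is 48 + 0.5(8) = 52.
Deadweight loss is the triangle between the curves from 8 to 16.4: (1/2)(73 - 52)(16.4 - 8) = 88.2.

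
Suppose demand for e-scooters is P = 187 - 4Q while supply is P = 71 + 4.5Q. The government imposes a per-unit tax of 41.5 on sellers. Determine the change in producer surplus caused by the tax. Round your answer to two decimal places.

-246.20

Without the tax, 187 - 4Q = 71 + 4.5Q so Q* = 13.6471 and P* = 132.4118.
A tax on sellers shifts supply up by 41.5: 187 - 4Q = 71 + 4.5Q + 41.5, so Q_t = 8.7647. Buyers pay P_b = 151.9412; sellers receive P_s = P_b - 41.5 = 110.4412.
PS falls from (1/2)(13.6471)(61.4118) = 419.045 to (1/2)(8.7647)(39.4412) = 172.8452, a change of -246.1998.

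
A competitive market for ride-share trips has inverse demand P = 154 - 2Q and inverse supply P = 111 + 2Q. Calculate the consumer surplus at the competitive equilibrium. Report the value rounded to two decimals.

Set 154 - 2Q = 111 + 2Q, which gives 43 = 4Q, so Q* = 10.75 and P* = 154 - 2(10.75) = 132.5.
Consumer surplus is the triangle under demand above P*: (1/2)(10.75)(154 - 132.5) = (1/2)(10.75)(21.5) = 115.5625.

115.56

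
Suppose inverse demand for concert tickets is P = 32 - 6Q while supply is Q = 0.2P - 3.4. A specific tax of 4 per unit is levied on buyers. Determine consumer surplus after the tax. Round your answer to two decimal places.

3.00

Rewriting supply in inverse form: P = 17 + 5Q.
Pre-tax equilibrium: 32 - 6Q = 17 + 5Q gives Q* = 1.3636, P* = 23.8182.
With the tax, buyers' net willingness to pay falls by 4: (32 - 4) - 6Q = 17 + 5Q, so Q_t = 1. Buyers pay P_b = 26; sellers receive P_s = P_b - 4 = 22.
Consumer surplus is the triangle under demand above P_b: (1/2)(1)(32 - 26) = 3.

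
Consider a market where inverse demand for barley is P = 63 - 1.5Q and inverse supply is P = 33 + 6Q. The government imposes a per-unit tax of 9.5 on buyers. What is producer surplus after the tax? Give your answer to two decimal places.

22.41

Without the tax, 63 - 1.5Q = 33 + 6Q so Q* = 4 and P* = 57.
With the tax, buyers' net willingness to pay falls by 9.5: (63 - 9.5) - 1.5Q = 33 + 6Q, so Q_t = 2.7333. Buyers pay P_b = 58.9; sellers receive P_s = P_b - 9.5 = 49.4.
Producer surplus is the triangle above supply below P_s: (1/2)(2.7333)(49.4 - 33) = 22.4133.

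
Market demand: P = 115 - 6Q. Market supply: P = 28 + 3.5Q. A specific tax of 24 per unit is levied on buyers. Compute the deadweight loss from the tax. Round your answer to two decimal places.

30.32

Pre-tax equilibrium: 115 - 6Q = 28 + 3.5Q gives Q* = 9.1579, P* = 60.0526.
A tax on buyers shifts demand down by 24: (115 - 24) - 6Q = 28 + 3.5Q, so Q_t = 6.6316. Buyers pay P_b = 75.2105; sellers receive P_s = P_b - 24 = 51.2105.
The welfare triangle lost has base Q* - Q_t = 2.5263 and height t = 24, so DWL = (1/2)(2.5263)(24) = 30.3158.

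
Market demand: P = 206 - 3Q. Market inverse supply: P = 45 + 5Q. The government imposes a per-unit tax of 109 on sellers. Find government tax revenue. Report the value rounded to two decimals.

Pre-tax equilibrium: 206 - 3Q = 45 + 5Q gives Q* = 20.125, P* = 145.625.
With the tax, sellers need 109 more per unit: 206 - 3Q = 45 + 5Q + 109, so Q_t = 6.5. Buyers pay P_b = 186.5; sellers receive P_s = P_b - 109 = 77.5.
Revenue is the tax times quantity traded: 109 x 6.5 = 708.5.

708.50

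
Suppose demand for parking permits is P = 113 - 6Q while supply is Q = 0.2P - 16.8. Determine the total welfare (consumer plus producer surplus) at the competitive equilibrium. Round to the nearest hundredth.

Rewriting supply in inverse form: P = 84 + 5Q.
Equilibrium: 113 - 6Q = 84 + 5Q, so Q* = 2.6364 and P* = 97.1818.
CS = (1/2)(2.6364)(15.8182) = 20.8512 and PS = (1/2)(2.6364)(13.1818) = 17.376, so total surplus = 38.2273.

38.23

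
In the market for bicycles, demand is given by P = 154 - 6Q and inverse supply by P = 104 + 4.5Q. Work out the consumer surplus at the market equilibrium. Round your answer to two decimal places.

68.03

Setting demand equal to supply, 50 = 10.5Q, so Q* = 4.7619 and P* = 125.4286.
Consumer surplus is the triangle under demand above P*: (1/2)(4.7619)(154 - 125.4286) = (1/2)(4.7619)(28.5714) = 68.0272.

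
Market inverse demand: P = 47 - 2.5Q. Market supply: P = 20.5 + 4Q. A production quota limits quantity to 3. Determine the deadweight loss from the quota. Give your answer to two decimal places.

3.77

Without the quota, 47 - 2.5Q = 20.5 + 4Q gives Q* = 4.0769.
At Q = 3 the demand price is 47 - 2.5(3) = 39.5 and the supply price is 20.5 + 4(3) = 32.5.
Deadweight loss is the triangle between the curves from 3 to 4.0769: (1/2)(39.5 - 32.5)(4.0769 - 3) = 3.7692.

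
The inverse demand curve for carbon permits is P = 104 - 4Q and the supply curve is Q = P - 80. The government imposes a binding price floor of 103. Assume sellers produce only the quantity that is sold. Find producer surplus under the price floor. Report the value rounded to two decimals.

5.72

Rewriting supply in inverse form: P = 80 + Q.
Free-market equilibrium: 104 - 4Q = 80 + Q gives Q* = 4.8, P* = 84.8.
At the floor price 103, quantity demanded is (104 - 103)/4 = 0.25; demand is the short side, so Q = 0.25 trades at P = 103.
The supply price at Q = 0.25 is 80.25. PS is the trapezoid between 103 and supply over [0, 0.25]: (1/2)[(103 - 80) + (103 - 80.25)](0.25) = 5.7188.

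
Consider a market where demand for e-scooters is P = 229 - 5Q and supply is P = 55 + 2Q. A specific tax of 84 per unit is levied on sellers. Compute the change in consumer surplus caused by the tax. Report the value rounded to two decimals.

-1131.43

Without the tax, 229 - 5Q = 55 + 2Q so Q* = 24.8571 and P* = 104.7143.
A tax on sellers shifts supply up by 84: 229 - 5Q = 55 + 2Q + 84, so Q_t = 12.8571. Buyers pay P_b = 164.7143; sellers receive P_s = P_b - 84 = 80.7143.
CS falls from (1/2)(24.8571)(124.2857) = 1544.6939 to (1/2)(12.8571)(64.2857) = 413.2653, a change of -1131.4286.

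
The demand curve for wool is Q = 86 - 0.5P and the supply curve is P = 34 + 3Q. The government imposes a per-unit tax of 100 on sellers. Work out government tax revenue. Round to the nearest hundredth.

Rewriting demand in inverse form: P = 172 - 2Q.
Pre-tax equilibrium: 172 - 2Q = 34 + 3Q gives Q* = 27.6, P* = 116.8.
A tax on sellers shifts supply up by 100: 172 - 2Q = 34 + 3Q + 100, so Q_t = 7.6. Buyers pay P_b = 156.8; sellers receive P_s = P_b - 100 = 56.8.
Tax revenue = t x Q_t = 100 x 7.6 = 760.

760.00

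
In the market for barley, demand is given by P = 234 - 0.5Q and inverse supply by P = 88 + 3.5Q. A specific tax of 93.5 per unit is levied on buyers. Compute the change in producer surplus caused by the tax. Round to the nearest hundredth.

Without the tax, 234 - 0.5Q = 88 + 3.5Q so Q* = 36.5 and P* = 215.75.
With the tax, buyers' net willingness to pay falls by 93.5: (234 - 93.5) - 0.5Q = 88 + 3.5Q, so Q_t = 13.125. Buyers pay P_b = 227.4375; sellers receive P_s = P_b - 93.5 = 133.9375.
PS falls from (1/2)(36.5)(127.75) = 2331.4375 to (1/2)(13.125)(45.9375) = 301.4648, a change of -2029.9727.

-2029.97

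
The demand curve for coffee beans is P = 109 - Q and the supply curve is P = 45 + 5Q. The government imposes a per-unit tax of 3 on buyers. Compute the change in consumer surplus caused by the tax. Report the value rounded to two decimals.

-5.21

Pre-tax equilibrium: 109 - Q = 45 + 5Q gives Q* = 10.6667, P* = 98.3333.
A tax on buyers shifts demand down by 3: (109 - 3) - Q = 45 + 5Q, so Q_t = 10.1667. Buyers pay P_b = 98.8333; sellers receive P_s = P_b - 3 = 95.8333.
CS falls from (1/2)(10.6667)(10.6667) = 56.8889 to (1/2)(10.1667)(10.1667) = 51.6806, a change of -5.2083.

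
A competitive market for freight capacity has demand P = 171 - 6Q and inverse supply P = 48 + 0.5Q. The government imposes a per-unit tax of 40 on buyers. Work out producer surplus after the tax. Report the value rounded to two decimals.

40.76

Pre-tax equilibrium: 171 - 6Q = 48 + 0.5Q gives Q* = 18.9231, P* = 57.4615.
A tax on buyers shifts demand down by 40: (171 - 40) - 6Q = 48 + 0.5Q, so Q_t = 12.7692. Buyers pay P_b = 94.3846; sellers receive P_s = P_b - 40 = 54.3846.
PS = (1/2)(Q_t)(P_s - 48) = (1/2)(12.7692)(6.3846) = 40.7633.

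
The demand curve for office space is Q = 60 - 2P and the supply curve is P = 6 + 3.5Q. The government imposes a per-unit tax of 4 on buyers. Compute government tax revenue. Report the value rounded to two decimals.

Rewriting demand in inverse form: P = 30 - 0.5Q.
Without the tax, 30 - 0.5Q = 6 + 3.5Q so Q* = 6 and P* = 27.
With the tax, buyers' net willingness to pay falls by 4: (30 - 4) - 0.5Q = 6 + 3.5Q, so Q_t = 5. Buyers pay P_b = 27.5; sellers receive P_s = P_b - 4 = 23.5.
Tax revenue = t x Q_t = 4 x 5 = 20.

20.00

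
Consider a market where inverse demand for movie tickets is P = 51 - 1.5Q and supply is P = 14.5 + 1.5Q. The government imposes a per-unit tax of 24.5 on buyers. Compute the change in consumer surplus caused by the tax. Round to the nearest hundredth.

Without the tax, 51 - 1.5Q = 14.5 + 1.5Q so Q* = 12.1667 and P* = 32.75.
With the tax, buyers' net willingness to pay falls by 24.5: (51 - 24.5) - 1.5Q = 14.5 + 1.5Q, so Q_t = 4. Buyers pay P_b = 45; sellers receive P_s = P_b - 24.5 = 20.5.
CS falls from (1/2)(12.1667)(18.25) = 111.0208 to (1/2)(4)(6) = 12, a change of -99.0208.

-99.02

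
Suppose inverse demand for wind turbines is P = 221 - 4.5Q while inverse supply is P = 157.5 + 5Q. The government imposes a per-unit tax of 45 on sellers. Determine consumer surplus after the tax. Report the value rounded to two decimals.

8.53

Pre-tax equilibrium: 221 - 4.5Q = 157.5 + 5Q gives Q* = 6.6842, P* = 190.9211.
With the tax, sellers need 45 more per unit: 221 - 4.5Q = 157.5 + 5Q + 45, so Q_t = 1.9474. Buyers pay P_b = 212.2368; sellers receive P_s = P_b - 45 = 167.2368.
Consumer surplus is the triangle under demand above P_b: (1/2)(1.9474)(221 - 212.2368) = 8.5325.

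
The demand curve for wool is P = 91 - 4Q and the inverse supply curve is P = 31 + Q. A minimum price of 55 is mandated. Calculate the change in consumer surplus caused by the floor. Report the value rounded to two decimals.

-126.00

Free-market equilibrium: 91 - 4Q = 31 + Q gives Q* = 12, P* = 43.
At P = 55, buyers demand (91 - 55)/4 = 9 while sellers would supply more, so the quantity traded is 9 at price 55.
CS goes from (1/2)(12)(48) = 288 to 162 (computed as (91 - 55)(9) - (1/2)(4)(9)^2), a change of -126.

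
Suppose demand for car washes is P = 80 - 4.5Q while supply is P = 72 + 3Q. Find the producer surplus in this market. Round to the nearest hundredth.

Setting demand equal to supply, 8 = 7.5Q, so Q* = 1.0667 and P* = 75.2.
The supply curve's price intercept is 72, so PS = (1/2)(Q*)(P* - 72) = (1/2)(1.0667)(3.2) = 1.7067.

1.71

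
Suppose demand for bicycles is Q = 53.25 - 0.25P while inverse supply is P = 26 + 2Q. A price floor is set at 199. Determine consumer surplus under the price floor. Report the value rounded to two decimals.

24.50

Rewriting demand in inverse form: P = 213 - 4Q.
Free-market equilibrium: 213 - 4Q = 26 + 2Q gives Q* = 31.1667, P* = 88.3333.
At the floor price 199, quantity demanded is (213 - 199)/4 = 3.5; demand is the short side, so Q = 3.5 trades at P = 199.
CS is the triangle under demand above 199: (1/2)(3.5)(213 - 199) = 24.5.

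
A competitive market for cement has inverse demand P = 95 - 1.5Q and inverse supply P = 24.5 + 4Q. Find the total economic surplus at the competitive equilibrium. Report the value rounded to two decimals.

451.84

Set 95 - 1.5Q = 24.5 + 4Q, which gives 70.5 = 5.5Q, so Q* = 12.8182 and P* = 95 - 1.5(12.8182) = 75.7727.
CS = (1/2)(12.8182)(19.2273) = 123.2293 and PS = (1/2)(12.8182)(51.2727) = 328.6116, so total surplus = 451.8409.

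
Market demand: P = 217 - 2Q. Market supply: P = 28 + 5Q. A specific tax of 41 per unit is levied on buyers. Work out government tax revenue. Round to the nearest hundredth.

866.86

Pre-tax equilibrium: 217 - 2Q = 28 + 5Q gives Q* = 27, P* = 163.
With the tax, buyers' net willingness to pay falls by 41: (217 - 41) - 2Q = 28 + 5Q, so Q_t = 21.1429. Buyers pay P_b = 174.7143; sellers receive P_s = P_b - 41 = 133.7143.
Revenue is the tax times quantity traded: 41 x 21.1429 = 866.8571.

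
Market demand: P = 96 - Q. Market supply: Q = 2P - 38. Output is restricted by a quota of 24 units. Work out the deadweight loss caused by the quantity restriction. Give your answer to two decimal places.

Rewriting supply in inverse form: P = 19 + 0.5Q.
Without the quota, 96 - Q = 19 + 0.5Q gives Q* = 51.3333.
At Q = 24 the demand price is 96 - (24) = 72 and the supply price is 19 + 0.5(24) = 31.
DWL = (1/2)(gap between curves at 24) x (Q* - 24) = (1/2)(41)(27.3333) = 560.3333.

560.33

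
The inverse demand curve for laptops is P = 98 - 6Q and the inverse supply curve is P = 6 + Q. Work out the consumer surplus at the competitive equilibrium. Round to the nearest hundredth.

Equilibrium: 98 - 6Q = 6 + Q, so Q* = 13.1429 and P* = 19.1429.
CS is the area between the demand curve and P* from 0 to Q*: (1/2)(13.1429)(78.8571) = 518.2041.

518.20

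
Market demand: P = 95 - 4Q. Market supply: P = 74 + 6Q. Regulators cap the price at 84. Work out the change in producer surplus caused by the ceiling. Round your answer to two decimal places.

-4.90

Free-market equilibrium: 95 - 4Q = 74 + 6Q gives Q* = 2.1, P* = 86.6.
At P = 84, sellers supply (84 - 74)/6 = 1.6667 while buyers want more, so the quantity traded is 1.6667 at price 84.
PS goes from (1/2)(2.1)(12.6) = 13.23 to 8.3333 (computed as (84 - 74)(1.6667) - (1/2)(6)(1.6667)^2), a change of -4.8967.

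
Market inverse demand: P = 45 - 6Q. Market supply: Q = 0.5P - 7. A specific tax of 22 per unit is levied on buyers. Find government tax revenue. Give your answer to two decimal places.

Rewriting supply in inverse form: P = 14 + 2Q.
Without the tax, 45 - 6Q = 14 + 2Q so Q* = 3.875 and P* = 21.75.
A tax on buyers shifts demand down by 22: (45 - 22) - 6Q = 14 + 2Q, so Q_t = 1.125. Buyers pay P_b = 38.25; sellers receive P_s = P_b - 22 = 16.25.
Tax revenue = t x Q_t = 22 x 1.125 = 24.75.

24.75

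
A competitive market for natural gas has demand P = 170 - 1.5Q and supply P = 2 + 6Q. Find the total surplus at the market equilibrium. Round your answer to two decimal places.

1881.60

Set 170 - 1.5Q = 2 + 6Q, which gives 168 = 7.5Q, so Q* = 22.4 and P* = 170 - 1.5(22.4) = 136.4.
CS = (1/2)(22.4)(33.6) = 376.32 and PS = (1/2)(22.4)(134.4) = 1505.28, so total surplus = 1881.6.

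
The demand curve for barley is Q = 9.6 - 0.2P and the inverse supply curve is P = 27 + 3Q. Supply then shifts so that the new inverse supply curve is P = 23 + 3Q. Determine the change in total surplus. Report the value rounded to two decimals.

11.50

Rewriting demand in inverse form: P = 48 - 5Q.
Initial equilibrium: Q_0 = 2.625, P_0 = 34.875; CS_0 = (1/2)(2.625)(13.125) = 17.2266, PS_0 = (1/2)(2.625)(7.875) = 10.3359.
New equilibrium: 48 - 5Q = 23 + 3Q gives Q_1 = 3.125, P_1 = 32.375; CS_1 = 24.4141, PS_1 = 14.6484.
Change in total surplus = (24.4141 + 14.6484) - (17.2266 + 10.3359) = 11.5.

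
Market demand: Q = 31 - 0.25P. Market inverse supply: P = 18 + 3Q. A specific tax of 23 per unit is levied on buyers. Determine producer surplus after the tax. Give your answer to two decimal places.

Rewriting demand in inverse form: P = 124 - 4Q.
Without the tax, 124 - 4Q = 18 + 3Q so Q* = 15.1429 and P* = 63.4286.
With the tax, buyers' net willingness to pay falls by 23: (124 - 23) - 4Q = 18 + 3Q, so Q_t = 11.8571. Buyers pay P_b = 76.5714; sellers receive P_s = P_b - 23 = 53.5714.
PS = (1/2)(Q_t)(P_s - 18) = (1/2)(11.8571)(35.5714) = 210.8878.

210.89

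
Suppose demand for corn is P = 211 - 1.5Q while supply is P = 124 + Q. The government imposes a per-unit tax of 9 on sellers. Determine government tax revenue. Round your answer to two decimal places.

280.80

Without the tax, 211 - 1.5Q = 124 + Q so Q* = 34.8 and P* = 158.8.
A tax on sellers shifts supply up by 9: 211 - 1.5Q = 124 + Q + 9, so Q_t = 31.2. Buyers pay P_b = 164.2; sellers receive P_s = P_b - 9 = 155.2.
Tax revenue = t x Q_t = 9 x 31.2 = 280.8.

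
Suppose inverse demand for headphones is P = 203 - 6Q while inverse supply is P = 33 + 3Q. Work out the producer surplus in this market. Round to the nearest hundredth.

535.19

Set 203 - 6Q = 33 + 3Q, which gives 170 = 9Q, so Q* = 18.8889 and P* = 203 - 6(18.8889) = 89.6667.
Producer surplus is the triangle above supply below P*: (1/2)(18.8889)(89.6667 - 33) = (1/2)(18.8889)(56.6667) = 535.1852.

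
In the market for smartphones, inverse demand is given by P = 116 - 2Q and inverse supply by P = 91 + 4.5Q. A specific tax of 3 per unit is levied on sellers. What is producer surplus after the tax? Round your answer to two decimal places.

25.78

Pre-tax equilibrium: 116 - 2Q = 91 + 4.5Q gives Q* = 3.8462, P* = 108.3077.
With the tax, sellers need 3 more per unit: 116 - 2Q = 91 + 4.5Q + 3, so Q_t = 3.3846. Buyers pay P_b = 109.2308; sellers receive P_s = P_b - 3 = 106.2308.
Producer surplus is the triangle above supply below P_s: (1/2)(3.3846)(106.2308 - 91) = 25.7751.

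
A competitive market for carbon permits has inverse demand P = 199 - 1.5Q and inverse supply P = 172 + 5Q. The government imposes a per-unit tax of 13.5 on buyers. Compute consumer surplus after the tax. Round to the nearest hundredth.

Pre-tax equilibrium: 199 - 1.5Q = 172 + 5Q gives Q* = 4.1538, P* = 192.7692.
A tax on buyers shifts demand down by 13.5: (199 - 13.5) - 1.5Q = 172 + 5Q, so Q_t = 2.0769. Buyers pay P_b = 195.8846; sellers receive P_s = P_b - 13.5 = 182.3846.
CS = (1/2)(Q_t)(199 - P_b) = (1/2)(2.0769)(3.1154) = 3.2352.

3.24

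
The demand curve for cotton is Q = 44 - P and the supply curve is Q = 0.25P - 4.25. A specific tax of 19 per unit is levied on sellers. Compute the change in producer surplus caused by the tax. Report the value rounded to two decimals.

Rewriting demand in inverse form: P = 44 - Q.
Rewriting supply in inverse form: P = 17 + 4Q.
Without the tax, 44 - Q = 17 + 4Q so Q* = 5.4 and P* = 38.6.
A tax on sellers shifts supply up by 19: 44 - Q = 17 + 4Q + 19, so Q_t = 1.6. Buyers pay P_b = 42.4; sellers receive P_s = P_b - 19 = 23.4.
Producers lose the trapezoid between P_s and P* out to Q_t plus the triangle from Q_t to Q*: change in PS = 5.12 - 58.32 = -53.2.

-53.20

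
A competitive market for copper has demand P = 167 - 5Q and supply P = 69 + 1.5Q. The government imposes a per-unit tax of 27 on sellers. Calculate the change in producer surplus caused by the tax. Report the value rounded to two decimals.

Without the tax, 167 - 5Q = 69 + 1.5Q so Q* = 15.0769 and P* = 91.6154.
With the tax, sellers need 27 more per unit: 167 - 5Q = 69 + 1.5Q + 27, so Q_t = 10.9231. Buyers pay P_b = 112.3846; sellers receive P_s = P_b - 27 = 85.3846.
Producers lose the trapezoid between P_s and P* out to Q_t plus the triangle from Q_t to Q*: change in PS = 89.4852 - 170.4852 = -81.

-81.00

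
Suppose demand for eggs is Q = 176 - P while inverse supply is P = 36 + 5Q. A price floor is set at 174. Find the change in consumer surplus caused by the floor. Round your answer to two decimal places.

-270.22

Rewriting demand in inverse form: P = 176 - Q.
Free-market equilibrium: 176 - Q = 36 + 5Q gives Q* = 23.3333, P* = 152.6667.
At the floor price 174, quantity demanded is (176 - 174)/1 = 2; demand is the short side, so Q = 2 trades at P = 174.
CS goes from (1/2)(23.3333)(23.3333) = 272.2222 to 2 (computed as (176 - 174)(2) - (1/2)(1)(2)^2), a change of -270.2222.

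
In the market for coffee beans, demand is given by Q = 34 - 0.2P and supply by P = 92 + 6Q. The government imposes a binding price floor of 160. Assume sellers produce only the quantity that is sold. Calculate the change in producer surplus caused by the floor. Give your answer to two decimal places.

-26.84

Rewriting demand in inverse form: P = 170 - 5Q.
Free-market equilibrium: 170 - 5Q = 92 + 6Q gives Q* = 7.0909, P* = 134.5455.
At P = 160, buyers demand (170 - 160)/5 = 2 while sellers would supply more, so the quantity traded is 2 at price 160.
PS goes from (1/2)(7.0909)(42.5455) = 150.843 to 124 (computed as (160 - 92)(2) - (1/2)(6)(2)^2), a change of -26.843.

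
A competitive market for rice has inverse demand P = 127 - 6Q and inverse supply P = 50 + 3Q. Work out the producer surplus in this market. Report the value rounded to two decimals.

109.80

Equilibrium: 127 - 6Q = 50 + 3Q, so Q* = 8.5556 and P* = 75.6667.
The supply curve's price intercept is 50, so PS = (1/2)(Q*)(P* - 50) = (1/2)(8.5556)(25.6667) = 109.7963.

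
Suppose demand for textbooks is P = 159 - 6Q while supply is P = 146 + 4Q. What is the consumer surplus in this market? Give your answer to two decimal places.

Set 159 - 6Q = 146 + 4Q, which gives 13 = 10Q, so Q* = 1.3 and P* = 159 - 6(1.3) = 151.2.
Consumer surplus is the triangle under demand above P*: (1/2)(1.3)(159 - 151.2) = (1/2)(1.3)(7.8) = 5.07.

5.07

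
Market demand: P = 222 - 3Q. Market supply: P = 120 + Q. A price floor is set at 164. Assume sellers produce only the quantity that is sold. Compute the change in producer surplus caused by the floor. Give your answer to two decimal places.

Free-market equilibrium: 222 - 3Q = 120 + Q gives Q* = 25.5, P* = 145.5.
At P = 164, buyers demand (222 - 164)/3 = 19.3333 while sellers would supply more, so the quantity traded is 19.3333 at price 164.
PS goes from (1/2)(25.5)(25.5) = 325.125 to 663.7778 (computed as (164 - 120)(19.3333) - (1/2)(1)(19.3333)^2), a change of 338.6528.

338.65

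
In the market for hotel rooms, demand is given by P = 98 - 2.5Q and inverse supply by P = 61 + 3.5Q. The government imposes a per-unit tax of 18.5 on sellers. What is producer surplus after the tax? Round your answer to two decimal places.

16.64

Without the tax, 98 - 2.5Q = 61 + 3.5Q so Q* = 6.1667 and P* = 82.5833.
A tax on sellers shifts supply up by 18.5: 98 - 2.5Q = 61 + 3.5Q + 18.5, so Q_t = 3.0833. Buyers pay P_b = 90.2917; sellers receive P_s = P_b - 18.5 = 71.7917.
PS = (1/2)(Q_t)(P_s - 61) = (1/2)(3.0833)(10.7917) = 16.6372.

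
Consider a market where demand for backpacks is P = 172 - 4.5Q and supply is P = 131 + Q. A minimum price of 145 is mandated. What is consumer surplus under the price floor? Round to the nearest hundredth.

81.00

Without the control, 172 - 4.5Q = 131 + Q so Q* = 7.4545 and P* = 138.4545.
At P = 145, buyers demand (172 - 145)/4.5 = 6 while sellers would supply more, so the quantity traded is 6 at price 145.
CS is the triangle under demand above 145: (1/2)(6)(172 - 145) = 81.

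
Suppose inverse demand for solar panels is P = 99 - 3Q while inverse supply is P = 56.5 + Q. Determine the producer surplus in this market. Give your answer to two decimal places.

56.45

Set 99 - 3Q = 56.5 + Q, which gives 42.5 = 4Q, so Q* = 10.625 and P* = 99 - 3(10.625) = 67.125.
Producer surplus is the triangle above supply below P*: (1/2)(10.625)(67.125 - 56.5) = (1/2)(10.625)(10.625) = 56.4453.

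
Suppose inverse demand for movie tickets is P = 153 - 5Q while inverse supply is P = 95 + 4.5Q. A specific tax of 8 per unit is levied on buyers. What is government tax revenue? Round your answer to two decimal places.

42.11

Without the tax, 153 - 5Q = 95 + 4.5Q so Q* = 6.1053 and P* = 122.4737.
With the tax, buyers' net willingness to pay falls by 8: (153 - 8) - 5Q = 95 + 4.5Q, so Q_t = 5.2632. Buyers pay P_b = 126.6842; sellers receive P_s = P_b - 8 = 118.6842.
Revenue is the tax times quantity traded: 8 x 5.2632 = 42.1053.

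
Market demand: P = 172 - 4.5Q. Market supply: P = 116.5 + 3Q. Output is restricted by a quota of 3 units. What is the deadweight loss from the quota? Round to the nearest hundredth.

72.60

Unrestricted equilibrium: Q* = (172 - 116.5)/(4.5 + 3) = 7.4.
At Q = 3 the demand price is 172 - 4.5(3) = 158.5 and the supply price is 116.5 + 3(3) = 125.5.
DWL = (1/2)(gap between curves at 3) x (Q* - 3) = (1/2)(33)(4.4) = 72.6.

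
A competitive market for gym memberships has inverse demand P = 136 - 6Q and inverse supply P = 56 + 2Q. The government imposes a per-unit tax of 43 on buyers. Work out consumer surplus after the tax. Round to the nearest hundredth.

64.17

Without the tax, 136 - 6Q = 56 + 2Q so Q* = 10 and P* = 76.
With the tax, buyers' net willingness to pay falls by 43: (136 - 43) - 6Q = 56 + 2Q, so Q_t = 4.625. Buyers pay P_b = 108.25; sellers receive P_s = P_b - 43 = 65.25.
CS = (1/2)(Q_t)(136 - P_b) = (1/2)(4.625)(27.75) = 64.1719.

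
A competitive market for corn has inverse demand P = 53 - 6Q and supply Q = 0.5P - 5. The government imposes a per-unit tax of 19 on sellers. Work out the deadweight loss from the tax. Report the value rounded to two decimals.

22.56

Rewriting supply in inverse form: P = 10 + 2Q.
Pre-tax equilibrium: 53 - 6Q = 10 + 2Q gives Q* = 5.375, P* = 20.75.
With the tax, sellers need 19 more per unit: 53 - 6Q = 10 + 2Q + 19, so Q_t = 3. Buyers pay P_b = 35; sellers receive P_s = P_b - 19 = 16.
Deadweight loss is the triangle between the curves from Q_t to Q*: (1/2)(5.375 - 3)(19) = 22.5625.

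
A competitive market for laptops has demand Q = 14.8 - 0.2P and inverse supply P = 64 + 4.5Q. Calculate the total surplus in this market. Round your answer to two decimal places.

Rewriting demand in inverse form: P = 74 - 5Q.
Equilibrium: 74 - 5Q = 64 + 4.5Q, so Q* = 1.0526 and P* = 68.7368.
CS = (1/2)(1.0526)(5.2632) = 2.7701 and PS = (1/2)(1.0526)(4.7368) = 2.4931, so total surplus = 5.2632.

5.26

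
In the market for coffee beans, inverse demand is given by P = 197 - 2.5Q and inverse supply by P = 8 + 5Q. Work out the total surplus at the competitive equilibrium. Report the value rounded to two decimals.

Equilibrium: 197 - 2.5Q = 8 + 5Q, so Q* = 25.2 and P* = 134.
CS = (1/2)(25.2)(63) = 793.8 and PS = (1/2)(25.2)(126) = 1587.6, so total surplus = 2381.4.

2381.40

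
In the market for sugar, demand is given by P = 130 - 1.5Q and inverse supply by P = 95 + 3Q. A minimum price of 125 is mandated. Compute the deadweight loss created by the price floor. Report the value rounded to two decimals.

44.44

Without the control, 130 - 1.5Q = 95 + 3Q so Q* = 7.7778 and P* = 118.3333.
At the floor price 125, quantity demanded is (130 - 125)/1.5 = 3.3333; demand is the short side, so Q = 3.3333 trades at P = 125.
The lost-trades triangle has base Q* - 3.3333 = 4.4444 and height equal to the gap between the curves at Q = 3.3333, which is 125 - 105 = 20. DWL = (1/2)(4.4444)(20) = 44.4444.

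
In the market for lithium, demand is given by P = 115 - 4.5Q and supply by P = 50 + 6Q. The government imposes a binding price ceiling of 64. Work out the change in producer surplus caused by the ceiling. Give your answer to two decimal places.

-98.63

Without the control, 115 - 4.5Q = 50 + 6Q so Q* = 6.1905 and P* = 87.1429.
At P = 64, sellers supply (64 - 50)/6 = 2.3333 while buyers want more, so the quantity traded is 2.3333 at price 64.
PS goes from (1/2)(6.1905)(37.1429) = 114.966 to 16.3333 (computed as (64 - 50)(2.3333) - (1/2)(6)(2.3333)^2), a change of -98.6327.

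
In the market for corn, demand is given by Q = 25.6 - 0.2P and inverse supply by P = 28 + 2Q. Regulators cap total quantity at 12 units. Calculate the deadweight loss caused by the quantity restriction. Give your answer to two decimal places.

Rewriting demand in inverse form: P = 128 - 5Q.
Unrestricted equilibrium: Q* = (128 - 28)/(5 + 2) = 14.2857.
At Q = 12 the demand price is 128 - 5(12) = 68 and the supply price is 28 + 2(12) = 52.
DWL = (1/2)(gap between curves at 12) x (Q* - 12) = (1/2)(16)(2.2857) = 18.2857.

18.29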